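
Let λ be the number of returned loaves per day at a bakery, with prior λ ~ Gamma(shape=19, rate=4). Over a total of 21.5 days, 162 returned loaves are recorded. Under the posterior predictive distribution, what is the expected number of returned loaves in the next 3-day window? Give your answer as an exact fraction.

362/17

Total count 162 over total exposure 21.5 days.
The Gamma prior is conjugate for the Poisson rate, so λ | data ~ Gamma(19+162, 4+21.5) = Gamma(181, 51/2).
Predictive mean over a 3-day window = T·E[λ|data] = 3·181/(51/2) = 362/17.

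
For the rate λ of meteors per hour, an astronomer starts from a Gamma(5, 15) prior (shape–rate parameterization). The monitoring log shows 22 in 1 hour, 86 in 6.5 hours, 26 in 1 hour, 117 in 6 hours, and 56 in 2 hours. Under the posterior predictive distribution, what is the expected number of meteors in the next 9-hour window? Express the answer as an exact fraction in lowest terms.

Total count: 22 + 86 + 26 + 117 + 56 = 307.
Total exposure: 1 + 6.5 + 1 + 6 + 2 = 16.5 hours.
By Gamma–Poisson conjugacy, the posterior is Gamma(α + Σx, β + Σt) = Gamma(5 + 307, 15 + 16.5) = Gamma(312, 63/2).
Predictive mean over a 9-hour window = T·E[λ|data] = 9·312/(63/2) = 624/7.

624/7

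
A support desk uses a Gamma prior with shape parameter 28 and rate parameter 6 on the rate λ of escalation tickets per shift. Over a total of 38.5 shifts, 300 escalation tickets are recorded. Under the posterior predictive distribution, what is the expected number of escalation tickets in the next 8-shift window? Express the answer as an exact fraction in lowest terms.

Total count 300 over total exposure 38.5 shifts.
Gamma(α, β) with Poisson data over total exposure Σt gives posterior Gamma(α+Σx, β+Σt) = Gamma(328, 89/2).
Predictive mean over an 8-shift window = T·E[λ|data] = 8·328/(89/2) = 5248/89.

5248/89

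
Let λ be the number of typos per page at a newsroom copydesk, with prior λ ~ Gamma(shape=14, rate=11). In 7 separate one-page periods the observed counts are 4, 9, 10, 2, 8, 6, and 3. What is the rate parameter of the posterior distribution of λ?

18

Total count: 4 + 9 + 10 + 2 + 8 + 6 + 3 = 42.
Total exposure: 7 pages.
The Gamma prior is conjugate for the Poisson rate, so λ | data ~ Gamma(14+42, 11+7) = Gamma(56, 18).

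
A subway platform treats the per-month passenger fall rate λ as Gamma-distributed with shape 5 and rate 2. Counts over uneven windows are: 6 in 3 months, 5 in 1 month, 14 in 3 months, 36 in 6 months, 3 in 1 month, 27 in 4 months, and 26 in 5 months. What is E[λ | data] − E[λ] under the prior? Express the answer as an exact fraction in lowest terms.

119/50

Total count: 6 + 5 + 14 + 36 + 3 + 27 + 26 = 117.
Total exposure: 3 + 1 + 3 + 6 + 1 + 4 + 5 = 23 months.
By Gamma–Poisson conjugacy, the posterior is Gamma(α + Σx, β + Σt) = Gamma(5 + 117, 2 + 23) = Gamma(122, 25).
Posterior mean = 122/25 = 122/25; prior mean = 5/2 = 5/2. Difference = 122/25 − 5/2 = 119/50.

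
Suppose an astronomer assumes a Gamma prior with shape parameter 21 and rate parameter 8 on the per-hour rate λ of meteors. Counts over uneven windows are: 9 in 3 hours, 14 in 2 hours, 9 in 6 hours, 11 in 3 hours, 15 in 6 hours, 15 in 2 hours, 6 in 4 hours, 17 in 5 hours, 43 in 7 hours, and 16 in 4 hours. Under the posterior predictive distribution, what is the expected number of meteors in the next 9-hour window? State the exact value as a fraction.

792/25

Total count: 9 + 14 + 9 + 11 + 15 + 15 + 6 + 17 + 43 + 16 = 155.
Total exposure: 3 + 2 + 6 + 3 + 6 + 2 + 4 + 5 + 7 + 4 = 42 hours.
Conjugate update: add total count to the shape and total exposure to the rate, giving Gamma(176, 50).
Predictive mean over a 9-hour window = T·E[λ|data] = 9·176/50 = 792/25.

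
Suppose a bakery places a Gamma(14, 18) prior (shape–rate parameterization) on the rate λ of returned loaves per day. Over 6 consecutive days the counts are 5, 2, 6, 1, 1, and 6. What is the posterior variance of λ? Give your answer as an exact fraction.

Total count: 5 + 2 + 6 + 1 + 1 + 6 = 21.
Total exposure: 6 days.
Conjugate update: add total count to the shape and total exposure to the rate, giving Gamma(35, 24).
Posterior variance = α'/β'² = 35/576.

35/576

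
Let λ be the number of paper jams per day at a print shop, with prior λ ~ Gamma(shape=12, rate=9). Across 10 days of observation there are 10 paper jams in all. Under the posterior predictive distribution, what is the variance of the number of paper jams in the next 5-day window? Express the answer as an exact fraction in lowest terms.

2640/361

Total count 10 over total exposure 10 days.
By Gamma–Poisson conjugacy, the posterior is Gamma(α + Σx, β + Σt) = Gamma(12 + 10, 9 + 10) = Gamma(22, 19).
The posterior predictive for a window of length T is Negative Binomial with variance T·α'·(β'+T)/β'² = 5·22·24/361 = 2640/361.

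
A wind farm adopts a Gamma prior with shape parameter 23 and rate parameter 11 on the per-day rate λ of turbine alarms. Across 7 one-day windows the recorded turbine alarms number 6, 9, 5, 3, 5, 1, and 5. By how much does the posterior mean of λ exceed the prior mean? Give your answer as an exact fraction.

Total count: 6 + 9 + 5 + 3 + 5 + 1 + 5 = 34.
Total exposure: 7 days.
Posterior: α' = 23 + 34 = 57, β' = 11 + 7 = 18.
Posterior mean = 57/18 = 19/6; prior mean = 23/11 = 23/11. Difference = 19/6 − 23/11 = 71/66.

71/66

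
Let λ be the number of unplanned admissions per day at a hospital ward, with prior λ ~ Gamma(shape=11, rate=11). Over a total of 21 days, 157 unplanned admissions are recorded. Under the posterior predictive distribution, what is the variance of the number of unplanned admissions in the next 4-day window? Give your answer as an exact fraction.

189/8

Total count 157 over total exposure 21 days.
Conjugate update: add total count to the shape and total exposure to the rate, giving Gamma(168, 32).
The posterior predictive for a window of length T is Negative Binomial with variance T·α'·(β'+T)/β'² = 4·168·36/1024 = 189/8.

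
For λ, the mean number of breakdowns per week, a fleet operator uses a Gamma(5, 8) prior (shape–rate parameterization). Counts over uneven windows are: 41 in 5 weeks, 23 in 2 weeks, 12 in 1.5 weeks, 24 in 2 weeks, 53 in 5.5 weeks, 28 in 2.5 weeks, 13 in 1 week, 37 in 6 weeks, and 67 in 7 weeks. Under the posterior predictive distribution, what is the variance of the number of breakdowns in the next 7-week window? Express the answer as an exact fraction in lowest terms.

Total count: 41 + 23 + 12 + 24 + 53 + 28 + 13 + 37 + 67 = 298.
Total exposure: 5 + 2 + 1.5 + 2 + 5.5 + 2.5 + 1 + 6 + 7 = 32.5 weeks.
Gamma(α, β) with Poisson data over total exposure Σt gives posterior Gamma(α+Σx, β+Σt) = Gamma(303, 81/2).
The posterior predictive for a window of length T is Negative Binomial with variance T·α'·(β'+T)/β'² = 7·303·(95/2)/(6561/4) = 134330/2187.

134330/2187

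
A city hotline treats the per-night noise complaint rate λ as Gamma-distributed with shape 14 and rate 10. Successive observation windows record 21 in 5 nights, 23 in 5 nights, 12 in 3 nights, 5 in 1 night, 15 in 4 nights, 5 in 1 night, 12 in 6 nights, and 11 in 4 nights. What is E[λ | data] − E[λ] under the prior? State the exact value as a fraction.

317/195

Total count: 21 + 23 + 12 + 5 + 15 + 5 + 12 + 11 = 104.
Total exposure: 5 + 5 + 3 + 1 + 4 + 1 + 6 + 4 = 29 nights.
Posterior: α' = 14 + 104 = 118, β' = 10 + 29 = 39.
Posterior mean = 118/39 = 118/39; prior mean = 14/10 = 7/5. Difference = 118/39 − 7/5 = 317/195.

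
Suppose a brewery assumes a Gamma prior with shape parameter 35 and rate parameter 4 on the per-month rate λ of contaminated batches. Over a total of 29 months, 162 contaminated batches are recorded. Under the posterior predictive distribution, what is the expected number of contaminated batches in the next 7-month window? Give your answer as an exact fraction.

Total count 162 over total exposure 29 months.
By Gamma–Poisson conjugacy, the posterior is Gamma(α + Σx, β + Σt) = Gamma(35 + 162, 4 + 29) = Gamma(197, 33).
Predictive mean over a 7-month window = T·E[λ|data] = 7·197/33 = 1379/33.

1379/33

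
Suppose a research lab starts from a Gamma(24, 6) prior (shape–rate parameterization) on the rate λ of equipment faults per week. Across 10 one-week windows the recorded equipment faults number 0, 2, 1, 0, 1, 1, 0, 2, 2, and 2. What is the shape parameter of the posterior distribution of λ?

35

Total count: 0 + 2 + 1 + 0 + 1 + 1 + 0 + 2 + 2 + 2 = 11.
Total exposure: 10 weeks.
Gamma(α, β) with Poisson data over total exposure Σt gives posterior Gamma(α+Σx, β+Σt) = Gamma(35, 16).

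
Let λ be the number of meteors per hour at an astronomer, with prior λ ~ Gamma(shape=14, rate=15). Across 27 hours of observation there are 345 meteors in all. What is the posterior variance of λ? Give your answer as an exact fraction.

Total count 345 over total exposure 27 hours.
Conjugate update: add total count to the shape and total exposure to the rate, giving Gamma(359, 42).
Posterior variance = α'/β'² = 359/1764.

359/1764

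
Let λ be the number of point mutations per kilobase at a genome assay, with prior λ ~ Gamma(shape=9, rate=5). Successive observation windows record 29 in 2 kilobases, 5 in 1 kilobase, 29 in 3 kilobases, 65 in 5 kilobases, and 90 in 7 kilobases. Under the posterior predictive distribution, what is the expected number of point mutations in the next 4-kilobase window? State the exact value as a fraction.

Total count: 29 + 5 + 29 + 65 + 90 = 218.
Total exposure: 2 + 1 + 3 + 5 + 7 = 18 kilobases.
The Gamma prior is conjugate for the Poisson rate, so λ | data ~ Gamma(9+218, 5+18) = Gamma(227, 23).
Predictive mean over a 4-kilobase window = T·E[λ|data] = 4·227/23 = 908/23.

908/23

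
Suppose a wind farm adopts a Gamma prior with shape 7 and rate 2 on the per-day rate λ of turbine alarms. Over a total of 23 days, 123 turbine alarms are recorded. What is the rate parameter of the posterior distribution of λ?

Total count 123 over total exposure 23 days.
Conjugate update: add total count to the shape and total exposure to the rate, giving Gamma(130, 25).

25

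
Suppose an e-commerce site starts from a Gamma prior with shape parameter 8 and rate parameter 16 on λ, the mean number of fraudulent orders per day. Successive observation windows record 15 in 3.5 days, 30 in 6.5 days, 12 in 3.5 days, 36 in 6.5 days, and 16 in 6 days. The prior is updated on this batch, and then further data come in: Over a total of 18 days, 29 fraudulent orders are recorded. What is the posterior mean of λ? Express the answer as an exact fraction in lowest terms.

Total count: 15 + 30 + 12 + 36 + 16 = 109.
Total exposure: 3.5 + 6.5 + 3.5 + 6.5 + 6 = 26 days.
After the first batch: Gamma(8 + 109, 16 + 26) = Gamma(117, 42).
Total count 29 over total exposure 18 days.
After the second batch: Gamma(117 + 29, 42 + 18) = Gamma(146, 60).
Posterior mean = α'/β' = 146/60 = 73/30.

73/30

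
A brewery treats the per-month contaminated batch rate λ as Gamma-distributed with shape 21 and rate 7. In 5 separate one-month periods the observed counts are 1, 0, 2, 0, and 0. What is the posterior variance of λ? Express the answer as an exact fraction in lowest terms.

1/6

Total count: 1 + 0 + 2 + 0 + 0 = 3.
Total exposure: 5 months.
By Gamma–Poisson conjugacy, the posterior is Gamma(α + Σx, β + Σt) = Gamma(21 + 3, 7 + 5) = Gamma(24, 12).
Posterior variance = α'/β'² = 24/144 = 1/6.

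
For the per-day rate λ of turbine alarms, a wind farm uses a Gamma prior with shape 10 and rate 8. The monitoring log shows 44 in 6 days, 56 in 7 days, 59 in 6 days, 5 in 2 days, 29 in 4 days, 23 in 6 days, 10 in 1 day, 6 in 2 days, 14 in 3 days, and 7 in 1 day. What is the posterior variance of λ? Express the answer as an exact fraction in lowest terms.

263/2116

Total count: 44 + 56 + 59 + 5 + 29 + 23 + 10 + 6 + 14 + 7 = 253.
Total exposure: 6 + 7 + 6 + 2 + 4 + 6 + 1 + 2 + 3 + 1 = 38 days.
Gamma(α, β) with Poisson data over total exposure Σt gives posterior Gamma(α+Σx, β+Σt) = Gamma(263, 46).
Posterior variance = α'/β'² = 263/2116.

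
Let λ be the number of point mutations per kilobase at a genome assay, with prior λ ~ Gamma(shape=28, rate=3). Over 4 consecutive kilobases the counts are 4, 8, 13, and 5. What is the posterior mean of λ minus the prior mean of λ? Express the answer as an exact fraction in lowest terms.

-22/21

Total count: 4 + 8 + 13 + 5 = 30.
Total exposure: 4 kilobases.
Conjugate update: add total count to the shape and total exposure to the rate, giving Gamma(58, 7).
Posterior mean = 58/7 = 58/7; prior mean = 28/3 = 28/3. Difference = 58/7 − 28/3 = -22/21.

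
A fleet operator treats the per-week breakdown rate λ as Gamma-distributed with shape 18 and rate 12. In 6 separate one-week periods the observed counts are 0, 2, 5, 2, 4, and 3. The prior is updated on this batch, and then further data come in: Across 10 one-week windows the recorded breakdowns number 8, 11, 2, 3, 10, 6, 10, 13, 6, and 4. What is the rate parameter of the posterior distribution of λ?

Total count: 0 + 2 + 5 + 2 + 4 + 3 = 16.
Total exposure: 6 weeks.
After the first batch: Gamma(18 + 16, 12 + 6) = Gamma(34, 18).
Total count: 8 + 11 + 2 + 3 + 10 + 6 + 10 + 13 + 6 + 4 = 73.
Total exposure: 10 weeks.
After the second batch: Gamma(34 + 73, 18 + 10) = Gamma(107, 28).

28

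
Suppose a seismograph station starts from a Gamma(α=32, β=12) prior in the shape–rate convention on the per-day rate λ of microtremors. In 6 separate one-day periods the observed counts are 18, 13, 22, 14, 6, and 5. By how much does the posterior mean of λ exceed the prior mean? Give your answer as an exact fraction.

Total count: 18 + 13 + 22 + 14 + 6 + 5 = 78.
Total exposure: 6 days.
By Gamma–Poisson conjugacy, the posterior is Gamma(α + Σx, β + Σt) = Gamma(32 + 78, 12 + 6) = Gamma(110, 18).
Posterior mean = 110/18 = 55/9; prior mean = 32/12 = 8/3. Difference = 55/9 − 8/3 = 31/9.

31/9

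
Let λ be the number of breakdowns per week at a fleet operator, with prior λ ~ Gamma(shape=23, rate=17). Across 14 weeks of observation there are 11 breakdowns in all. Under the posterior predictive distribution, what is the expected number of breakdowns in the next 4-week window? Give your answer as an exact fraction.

136/31

Total count 11 over total exposure 14 weeks.
By Gamma–Poisson conjugacy, the posterior is Gamma(α + Σx, β + Σt) = Gamma(23 + 11, 17 + 14) = Gamma(34, 31).
Predictive mean over a 4-week window = T·E[λ|data] = 4·34/31 = 136/31.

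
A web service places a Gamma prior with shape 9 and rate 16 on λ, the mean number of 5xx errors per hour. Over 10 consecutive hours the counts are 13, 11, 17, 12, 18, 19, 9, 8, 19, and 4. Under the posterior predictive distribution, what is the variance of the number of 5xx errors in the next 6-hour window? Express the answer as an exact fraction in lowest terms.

Total count: 13 + 11 + 17 + 12 + 18 + 19 + 9 + 8 + 19 + 4 = 130.
Total exposure: 10 hours.
The Gamma prior is conjugate for the Poisson rate, so λ | data ~ Gamma(9+130, 16+10) = Gamma(139, 26).
The posterior predictive for a window of length T is Negative Binomial with variance T·α'·(β'+T)/β'² = 6·139·32/676 = 6672/169.

6672/169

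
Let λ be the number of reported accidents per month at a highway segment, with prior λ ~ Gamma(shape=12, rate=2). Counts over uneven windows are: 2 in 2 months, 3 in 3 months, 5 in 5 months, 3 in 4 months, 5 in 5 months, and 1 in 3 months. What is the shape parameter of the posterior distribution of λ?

Total count: 2 + 3 + 5 + 3 + 5 + 1 = 19.
Total exposure: 2 + 3 + 5 + 4 + 5 + 3 = 22 months.
By Gamma–Poisson conjugacy, the posterior is Gamma(α + Σx, β + Σt) = Gamma(12 + 19, 2 + 22) = Gamma(31, 24).

31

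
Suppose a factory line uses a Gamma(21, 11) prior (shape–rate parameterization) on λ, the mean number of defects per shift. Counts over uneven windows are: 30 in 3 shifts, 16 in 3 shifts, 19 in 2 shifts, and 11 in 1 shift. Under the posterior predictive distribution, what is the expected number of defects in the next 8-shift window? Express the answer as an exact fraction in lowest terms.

Total count: 30 + 16 + 19 + 11 = 76.
Total exposure: 3 + 3 + 2 + 1 = 9 shifts.
Gamma(α, β) with Poisson data over total exposure Σt gives posterior Gamma(α+Σx, β+Σt) = Gamma(97, 20).
Predictive mean over an 8-shift window = T·E[λ|data] = 8·97/20 = 194/5.

194/5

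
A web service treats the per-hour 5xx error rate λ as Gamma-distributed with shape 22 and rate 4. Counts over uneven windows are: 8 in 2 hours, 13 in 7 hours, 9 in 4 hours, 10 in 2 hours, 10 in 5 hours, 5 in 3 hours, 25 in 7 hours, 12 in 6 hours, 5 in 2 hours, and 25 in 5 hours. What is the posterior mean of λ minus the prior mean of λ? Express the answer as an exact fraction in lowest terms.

Total count: 8 + 13 + 9 + 10 + 10 + 5 + 25 + 12 + 5 + 25 = 122.
Total exposure: 2 + 7 + 4 + 2 + 5 + 3 + 7 + 6 + 2 + 5 = 43 hours.
Conjugate update: add total count to the shape and total exposure to the rate, giving Gamma(144, 47).
Posterior mean = 144/47 = 144/47; prior mean = 22/4 = 11/2. Difference = 144/47 − 11/2 = -229/94.

-229/94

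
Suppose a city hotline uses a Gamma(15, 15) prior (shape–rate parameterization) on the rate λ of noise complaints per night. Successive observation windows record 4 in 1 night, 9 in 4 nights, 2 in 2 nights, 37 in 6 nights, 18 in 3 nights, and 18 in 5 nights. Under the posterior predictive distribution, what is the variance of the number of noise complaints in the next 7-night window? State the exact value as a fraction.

Total count: 4 + 9 + 2 + 37 + 18 + 18 = 88.
Total exposure: 1 + 4 + 2 + 6 + 3 + 5 = 21 nights.
By Gamma–Poisson conjugacy, the posterior is Gamma(α + Σx, β + Σt) = Gamma(15 + 88, 15 + 21) = Gamma(103, 36).
The posterior predictive for a window of length T is Negative Binomial with variance T·α'·(β'+T)/β'² = 7·103·43/1296 = 31003/1296.

31003/1296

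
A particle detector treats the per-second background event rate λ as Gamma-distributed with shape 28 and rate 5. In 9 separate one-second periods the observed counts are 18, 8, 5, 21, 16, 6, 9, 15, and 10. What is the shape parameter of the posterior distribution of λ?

Total count: 18 + 8 + 5 + 21 + 16 + 6 + 9 + 15 + 10 = 108.
Total exposure: 9 seconds.
Gamma(α, β) with Poisson data over total exposure Σt gives posterior Gamma(α+Σx, β+Σt) = Gamma(136, 14).

136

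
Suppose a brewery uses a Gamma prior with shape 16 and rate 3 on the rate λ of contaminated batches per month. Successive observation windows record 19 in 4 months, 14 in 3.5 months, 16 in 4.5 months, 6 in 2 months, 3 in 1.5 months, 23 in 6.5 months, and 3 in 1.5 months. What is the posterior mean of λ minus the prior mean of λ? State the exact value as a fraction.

Total count: 19 + 14 + 16 + 6 + 3 + 23 + 3 = 84.
Total exposure: 4 + 3.5 + 4.5 + 2 + 1.5 + 6.5 + 1.5 = 23.5 months.
By Gamma–Poisson conjugacy, the posterior is Gamma(α + Σx, β + Σt) = Gamma(16 + 84, 3 + 23.5) = Gamma(100, 53/2).
Posterior mean = 100/(53/2) = 200/53; prior mean = 16/3 = 16/3. Difference = 200/53 − 16/3 = -248/159.

-248/159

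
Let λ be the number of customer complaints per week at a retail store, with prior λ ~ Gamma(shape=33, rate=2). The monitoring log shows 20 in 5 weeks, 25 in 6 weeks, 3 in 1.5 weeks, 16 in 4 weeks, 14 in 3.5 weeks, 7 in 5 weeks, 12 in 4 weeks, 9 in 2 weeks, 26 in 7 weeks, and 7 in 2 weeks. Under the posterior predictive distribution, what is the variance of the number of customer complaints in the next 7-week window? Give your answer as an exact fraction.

Total count: 20 + 25 + 3 + 16 + 14 + 7 + 12 + 9 + 26 + 7 = 139.
Total exposure: 5 + 6 + 1.5 + 4 + 3.5 + 5 + 4 + 2 + 7 + 2 = 40 weeks.
The Gamma prior is conjugate for the Poisson rate, so λ | data ~ Gamma(33+139, 2+40) = Gamma(172, 42).
The posterior predictive for a window of length T is Negative Binomial with variance T·α'·(β'+T)/β'² = 7·172·49/1764 = 301/9.

301/9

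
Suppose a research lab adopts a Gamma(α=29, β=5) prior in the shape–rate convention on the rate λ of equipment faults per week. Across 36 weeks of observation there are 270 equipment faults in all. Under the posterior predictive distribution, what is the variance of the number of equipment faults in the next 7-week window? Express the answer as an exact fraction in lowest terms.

Total count 270 over total exposure 36 weeks.
Gamma(α, β) with Poisson data over total exposure Σt gives posterior Gamma(α+Σx, β+Σt) = Gamma(299, 41).
The posterior predictive for a window of length T is Negative Binomial with variance T·α'·(β'+T)/β'² = 7·299·48/1681 = 100464/1681.

100464/1681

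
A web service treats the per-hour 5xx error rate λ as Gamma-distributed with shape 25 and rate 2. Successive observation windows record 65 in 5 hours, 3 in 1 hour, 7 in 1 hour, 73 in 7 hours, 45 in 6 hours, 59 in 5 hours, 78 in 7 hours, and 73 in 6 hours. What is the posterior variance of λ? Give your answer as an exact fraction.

Total count: 65 + 3 + 7 + 73 + 45 + 59 + 78 + 73 = 403.
Total exposure: 5 + 1 + 1 + 7 + 6 + 5 + 7 + 6 = 38 hours.
Conjugate update: add total count to the shape and total exposure to the rate, giving Gamma(428, 40).
Posterior variance = α'/β'² = 428/1600 = 107/400.

107/400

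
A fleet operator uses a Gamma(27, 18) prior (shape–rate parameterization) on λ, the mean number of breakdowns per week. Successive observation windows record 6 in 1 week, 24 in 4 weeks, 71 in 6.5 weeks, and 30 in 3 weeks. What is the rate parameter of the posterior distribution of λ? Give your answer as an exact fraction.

65/2

Total count: 6 + 24 + 71 + 30 = 131.
Total exposure: 1 + 4 + 6.5 + 3 = 14.5 weeks.
Gamma(α, β) with Poisson data over total exposure Σt gives posterior Gamma(α+Σx, β+Σt) = Gamma(158, 65/2).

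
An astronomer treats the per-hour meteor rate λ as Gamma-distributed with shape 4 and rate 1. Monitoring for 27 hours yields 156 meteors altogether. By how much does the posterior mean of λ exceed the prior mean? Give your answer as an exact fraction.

Total count 156 over total exposure 27 hours.
The Gamma prior is conjugate for the Poisson rate, so λ | data ~ Gamma(4+156, 1+27) = Gamma(160, 28).
Posterior mean = 160/28 = 40/7; prior mean = 4/1 = 4. Difference = 40/7 − 4 = 12/7.

12/7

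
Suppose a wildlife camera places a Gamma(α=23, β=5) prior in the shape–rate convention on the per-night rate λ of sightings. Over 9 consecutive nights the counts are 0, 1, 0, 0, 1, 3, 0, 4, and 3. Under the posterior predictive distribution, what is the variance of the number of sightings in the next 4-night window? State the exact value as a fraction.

Total count: 0 + 1 + 0 + 0 + 1 + 3 + 0 + 4 + 3 = 12.
Total exposure: 9 nights.
The Gamma prior is conjugate for the Poisson rate, so λ | data ~ Gamma(23+12, 5+9) = Gamma(35, 14).
The posterior predictive for a window of length T is Negative Binomial with variance T·α'·(β'+T)/β'² = 4·35·18/196 = 90/7.

90/7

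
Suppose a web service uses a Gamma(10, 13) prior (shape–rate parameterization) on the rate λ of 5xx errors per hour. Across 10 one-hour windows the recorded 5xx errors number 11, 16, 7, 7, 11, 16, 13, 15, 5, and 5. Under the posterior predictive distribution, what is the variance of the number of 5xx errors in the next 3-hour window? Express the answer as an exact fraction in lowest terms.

Total count: 11 + 16 + 7 + 7 + 11 + 16 + 13 + 15 + 5 + 5 = 106.
Total exposure: 10 hours.
Gamma(α, β) with Poisson data over total exposure Σt gives posterior Gamma(α+Σx, β+Σt) = Gamma(116, 23).
The posterior predictive for a window of length T is Negative Binomial with variance T·α'·(β'+T)/β'² = 3·116·26/529 = 9048/529.

9048/529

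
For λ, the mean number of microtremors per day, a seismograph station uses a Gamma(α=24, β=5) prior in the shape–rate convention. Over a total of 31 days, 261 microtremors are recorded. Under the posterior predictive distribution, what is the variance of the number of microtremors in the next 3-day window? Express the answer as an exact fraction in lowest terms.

Total count 261 over total exposure 31 days.
By Gamma–Poisson conjugacy, the posterior is Gamma(α + Σx, β + Σt) = Gamma(24 + 261, 5 + 31) = Gamma(285, 36).
The posterior predictive for a window of length T is Negative Binomial with variance T·α'·(β'+T)/β'² = 3·285·39/1296 = 1235/48.

1235/48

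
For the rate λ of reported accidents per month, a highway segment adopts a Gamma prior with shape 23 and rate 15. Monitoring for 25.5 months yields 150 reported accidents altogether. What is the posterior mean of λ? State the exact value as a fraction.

346/81

Total count 150 over total exposure 25.5 months.
Posterior: α' = 23 + 150 = 173, β' = 15 + 25.5 = 81/2.
Posterior mean = α'/β' = 173/(81/2) = 346/81.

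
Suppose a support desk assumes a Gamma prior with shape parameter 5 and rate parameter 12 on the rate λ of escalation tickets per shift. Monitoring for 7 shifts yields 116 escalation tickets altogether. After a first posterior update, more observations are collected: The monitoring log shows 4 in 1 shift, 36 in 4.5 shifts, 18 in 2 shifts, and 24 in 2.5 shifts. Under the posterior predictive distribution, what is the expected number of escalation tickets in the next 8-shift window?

Total count 116 over total exposure 7 shifts.
After the first batch: Gamma(5 + 116, 12 + 7) = Gamma(121, 19).
Total count: 4 + 36 + 18 + 24 = 82.
Total exposure: 1 + 4.5 + 2 + 2.5 = 10 shifts.
After the second batch: Gamma(121 + 82, 19 + 10) = Gamma(203, 29).
Predictive mean over an 8-shift window = T·E[λ|data] = 8·203/29 = 56.

56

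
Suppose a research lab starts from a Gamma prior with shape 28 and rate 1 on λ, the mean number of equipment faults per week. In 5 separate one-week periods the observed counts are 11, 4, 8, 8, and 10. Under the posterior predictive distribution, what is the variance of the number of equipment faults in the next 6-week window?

Total count: 11 + 4 + 8 + 8 + 10 = 41.
Total exposure: 5 weeks.
By Gamma–Poisson conjugacy, the posterior is Gamma(α + Σx, β + Σt) = Gamma(28 + 41, 1 + 5) = Gamma(69, 6).
The posterior predictive for a window of length T is Negative Binomial with variance T·α'·(β'+T)/β'² = 6·69·12/36 = 138.

138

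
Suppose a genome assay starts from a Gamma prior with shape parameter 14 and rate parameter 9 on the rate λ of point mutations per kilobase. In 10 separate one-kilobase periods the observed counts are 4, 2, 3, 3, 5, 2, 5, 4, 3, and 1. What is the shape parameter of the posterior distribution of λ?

46

Total count: 4 + 2 + 3 + 3 + 5 + 2 + 5 + 4 + 3 + 1 = 32.
Total exposure: 10 kilobases.
The Gamma prior is conjugate for the Poisson rate, so λ | data ~ Gamma(14+32, 9+10) = Gamma(46, 19).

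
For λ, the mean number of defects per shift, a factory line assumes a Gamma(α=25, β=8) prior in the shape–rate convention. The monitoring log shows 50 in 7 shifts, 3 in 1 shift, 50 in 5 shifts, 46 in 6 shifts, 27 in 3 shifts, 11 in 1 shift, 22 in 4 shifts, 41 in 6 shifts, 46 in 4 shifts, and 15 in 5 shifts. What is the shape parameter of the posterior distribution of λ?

Total count: 50 + 3 + 50 + 46 + 27 + 11 + 22 + 41 + 46 + 15 = 311.
Total exposure: 7 + 1 + 5 + 6 + 3 + 1 + 4 + 6 + 4 + 5 = 42 shifts.
By Gamma–Poisson conjugacy, the posterior is Gamma(α + Σx, β + Σt) = Gamma(25 + 311, 8 + 42) = Gamma(336, 50).

336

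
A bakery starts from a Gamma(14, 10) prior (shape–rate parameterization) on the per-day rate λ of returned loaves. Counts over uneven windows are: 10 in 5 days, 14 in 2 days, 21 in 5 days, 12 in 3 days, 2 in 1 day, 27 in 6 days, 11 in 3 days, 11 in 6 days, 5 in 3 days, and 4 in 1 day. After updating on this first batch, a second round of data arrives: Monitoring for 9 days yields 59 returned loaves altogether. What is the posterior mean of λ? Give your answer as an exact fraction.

95/27

Total count: 10 + 14 + 21 + 12 + 2 + 27 + 11 + 11 + 5 + 4 = 117.
Total exposure: 5 + 2 + 5 + 3 + 1 + 6 + 3 + 6 + 3 + 1 = 35 days.
After the first batch: Gamma(14 + 117, 10 + 35) = Gamma(131, 45).
Total count 59 over total exposure 9 days.
After the second batch: Gamma(131 + 59, 45 + 9) = Gamma(190, 54).
Posterior mean = α'/β' = 190/54 = 95/27.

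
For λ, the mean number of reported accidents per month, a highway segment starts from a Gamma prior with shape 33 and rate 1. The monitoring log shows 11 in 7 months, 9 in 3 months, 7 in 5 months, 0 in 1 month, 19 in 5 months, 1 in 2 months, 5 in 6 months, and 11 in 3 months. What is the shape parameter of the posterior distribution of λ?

Total count: 11 + 9 + 7 + 0 + 19 + 1 + 5 + 11 = 63.
Total exposure: 7 + 3 + 5 + 1 + 5 + 2 + 6 + 3 = 32 months.
Gamma(α, β) with Poisson data over total exposure Σt gives posterior Gamma(α+Σx, β+Σt) = Gamma(96, 33).

96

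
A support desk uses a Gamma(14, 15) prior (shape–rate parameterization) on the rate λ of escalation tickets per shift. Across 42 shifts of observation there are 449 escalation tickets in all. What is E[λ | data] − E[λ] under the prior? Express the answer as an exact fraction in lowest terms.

Total count 449 over total exposure 42 shifts.
Posterior: α' = 14 + 449 = 463, β' = 15 + 42 = 57.
Posterior mean = 463/57 = 463/57; prior mean = 14/15 = 14/15. Difference = 463/57 − 14/15 = 683/95.

683/95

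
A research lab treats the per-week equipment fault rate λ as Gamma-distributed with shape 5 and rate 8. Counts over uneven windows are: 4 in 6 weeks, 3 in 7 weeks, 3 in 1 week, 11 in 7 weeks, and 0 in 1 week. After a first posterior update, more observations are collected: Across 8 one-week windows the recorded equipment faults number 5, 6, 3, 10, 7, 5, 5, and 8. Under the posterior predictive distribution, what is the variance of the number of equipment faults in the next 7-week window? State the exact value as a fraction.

23625/1444

Total count: 4 + 3 + 3 + 11 + 0 = 21.
Total exposure: 6 + 7 + 1 + 7 + 1 = 22 weeks.
After the first batch: Gamma(5 + 21, 8 + 22) = Gamma(26, 30).
Total count: 5 + 6 + 3 + 10 + 7 + 5 + 5 + 8 = 49.
Total exposure: 8 weeks.
After the second batch: Gamma(26 + 49, 30 + 8) = Gamma(75, 38).
The posterior predictive for a window of length T is Negative Binomial with variance T·α'·(β'+T)/β'² = 7·75·45/1444 = 23625/1444.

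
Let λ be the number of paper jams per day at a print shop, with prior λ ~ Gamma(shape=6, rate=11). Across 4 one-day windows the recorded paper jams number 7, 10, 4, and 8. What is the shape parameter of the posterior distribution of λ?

35

Total count: 7 + 10 + 4 + 8 = 29.
Total exposure: 4 days.
The Gamma prior is conjugate for the Poisson rate, so λ | data ~ Gamma(6+29, 11+4) = Gamma(35, 15).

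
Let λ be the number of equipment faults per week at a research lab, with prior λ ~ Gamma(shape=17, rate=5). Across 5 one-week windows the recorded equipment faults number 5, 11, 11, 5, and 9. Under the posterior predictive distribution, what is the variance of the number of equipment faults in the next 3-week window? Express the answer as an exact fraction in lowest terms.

Total count: 5 + 11 + 11 + 5 + 9 = 41.
Total exposure: 5 weeks.
Conjugate update: add total count to the shape and total exposure to the rate, giving Gamma(58, 10).
The posterior predictive for a window of length T is Negative Binomial with variance T·α'·(β'+T)/β'² = 3·58·13/100 = 1131/50.

1131/50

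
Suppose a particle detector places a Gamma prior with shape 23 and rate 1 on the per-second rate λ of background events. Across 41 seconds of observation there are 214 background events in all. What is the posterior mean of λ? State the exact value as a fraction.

Total count 214 over total exposure 41 seconds.
The Gamma prior is conjugate for the Poisson rate, so λ | data ~ Gamma(23+214, 1+41) = Gamma(237, 42).
Posterior mean = α'/β' = 237/42 = 79/14.

79/14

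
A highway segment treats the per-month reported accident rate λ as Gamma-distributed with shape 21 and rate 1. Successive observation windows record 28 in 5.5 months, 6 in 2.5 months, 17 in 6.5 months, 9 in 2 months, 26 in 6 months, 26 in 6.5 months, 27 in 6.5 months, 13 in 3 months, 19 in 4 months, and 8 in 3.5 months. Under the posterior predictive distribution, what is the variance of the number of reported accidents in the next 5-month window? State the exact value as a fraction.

52000/2209

Total count: 28 + 6 + 17 + 9 + 26 + 26 + 27 + 13 + 19 + 8 = 179.
Total exposure: 5.5 + 2.5 + 6.5 + 2 + 6 + 6.5 + 6.5 + 3 + 4 + 3.5 = 46 months.
Conjugate update: add total count to the shape and total exposure to the rate, giving Gamma(200, 47).
The posterior predictive for a window of length T is Negative Binomial with variance T·α'·(β'+T)/β'² = 5·200·52/2209 = 52000/2209.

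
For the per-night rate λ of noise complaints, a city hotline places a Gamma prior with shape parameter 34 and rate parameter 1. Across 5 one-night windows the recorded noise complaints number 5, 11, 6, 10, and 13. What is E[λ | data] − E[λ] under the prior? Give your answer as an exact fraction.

-125/6

Total count: 5 + 11 + 6 + 10 + 13 = 45.
Total exposure: 5 nights.
By Gamma–Poisson conjugacy, the posterior is Gamma(α + Σx, β + Σt) = Gamma(34 + 45, 1 + 5) = Gamma(79, 6).
Posterior mean = 79/6 = 79/6; prior mean = 34/1 = 34. Difference = 79/6 − 34 = -125/6.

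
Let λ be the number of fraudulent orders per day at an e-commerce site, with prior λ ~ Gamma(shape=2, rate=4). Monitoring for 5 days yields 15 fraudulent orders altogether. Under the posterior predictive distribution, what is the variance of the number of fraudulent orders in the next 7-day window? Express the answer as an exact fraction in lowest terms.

Total count 15 over total exposure 5 days.
By Gamma–Poisson conjugacy, the posterior is Gamma(α + Σx, β + Σt) = Gamma(2 + 15, 4 + 5) = Gamma(17, 9).
The posterior predictive for a window of length T is Negative Binomial with variance T·α'·(β'+T)/β'² = 7·17·16/81 = 1904/81.

1904/81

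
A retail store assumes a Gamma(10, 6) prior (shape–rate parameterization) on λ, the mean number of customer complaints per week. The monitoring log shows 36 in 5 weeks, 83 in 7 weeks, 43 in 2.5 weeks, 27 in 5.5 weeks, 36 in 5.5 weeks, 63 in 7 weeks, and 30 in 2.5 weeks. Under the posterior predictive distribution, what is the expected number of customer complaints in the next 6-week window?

48

Total count: 36 + 83 + 43 + 27 + 36 + 63 + 30 = 318.
Total exposure: 5 + 7 + 2.5 + 5.5 + 5.5 + 7 + 2.5 = 35 weeks.
By Gamma–Poisson conjugacy, the posterior is Gamma(α + Σx, β + Σt) = Gamma(10 + 318, 6 + 35) = Gamma(328, 41).
Predictive mean over a 6-week window = T·E[λ|data] = 6·328/41 = 48.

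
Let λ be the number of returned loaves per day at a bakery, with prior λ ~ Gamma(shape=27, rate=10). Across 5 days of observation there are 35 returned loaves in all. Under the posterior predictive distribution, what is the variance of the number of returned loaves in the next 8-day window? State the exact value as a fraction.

Total count 35 over total exposure 5 days.
The Gamma prior is conjugate for the Poisson rate, so λ | data ~ Gamma(27+35, 10+5) = Gamma(62, 15).
The posterior predictive for a window of length T is Negative Binomial with variance T·α'·(β'+T)/β'² = 8·62·23/225 = 11408/225.

11408/225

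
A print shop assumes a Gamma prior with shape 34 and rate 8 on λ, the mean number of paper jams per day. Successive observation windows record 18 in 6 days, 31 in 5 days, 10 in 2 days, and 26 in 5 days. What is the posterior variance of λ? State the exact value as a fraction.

Total count: 18 + 31 + 10 + 26 = 85.
Total exposure: 6 + 5 + 2 + 5 = 18 days.
Gamma(α, β) with Poisson data over total exposure Σt gives posterior Gamma(α+Σx, β+Σt) = Gamma(119, 26).
Posterior variance = α'/β'² = 119/676.

119/676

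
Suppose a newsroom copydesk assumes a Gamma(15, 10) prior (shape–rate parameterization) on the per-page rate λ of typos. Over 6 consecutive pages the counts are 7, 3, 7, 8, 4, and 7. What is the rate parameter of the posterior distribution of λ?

Total count: 7 + 3 + 7 + 8 + 4 + 7 = 36.
Total exposure: 6 pages.
Conjugate update: add total count to the shape and total exposure to the rate, giving Gamma(51, 16).

16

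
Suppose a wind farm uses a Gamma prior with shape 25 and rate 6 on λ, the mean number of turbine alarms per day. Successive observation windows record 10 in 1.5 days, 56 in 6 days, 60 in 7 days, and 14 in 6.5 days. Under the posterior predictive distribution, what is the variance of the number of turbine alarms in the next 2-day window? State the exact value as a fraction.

Total count: 10 + 56 + 60 + 14 = 140.
Total exposure: 1.5 + 6 + 7 + 6.5 = 21 days.
Conjugate update: add total count to the shape and total exposure to the rate, giving Gamma(165, 27).
The posterior predictive for a window of length T is Negative Binomial with variance T·α'·(β'+T)/β'² = 2·165·29/729 = 3190/243.

3190/243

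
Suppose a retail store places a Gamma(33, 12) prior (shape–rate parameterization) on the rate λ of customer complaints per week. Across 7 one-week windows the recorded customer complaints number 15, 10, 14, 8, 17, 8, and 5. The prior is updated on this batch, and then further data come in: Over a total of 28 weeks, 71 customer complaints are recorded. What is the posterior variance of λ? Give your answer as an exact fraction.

181/2209

Total count: 15 + 10 + 14 + 8 + 17 + 8 + 5 = 77.
Total exposure: 7 weeks.
After the first batch: Gamma(33 + 77, 12 + 7) = Gamma(110, 19).
Total count 71 over total exposure 28 weeks.
After the second batch: Gamma(110 + 71, 19 + 28) = Gamma(181, 47).
Posterior variance = α'/β'² = 181/2209.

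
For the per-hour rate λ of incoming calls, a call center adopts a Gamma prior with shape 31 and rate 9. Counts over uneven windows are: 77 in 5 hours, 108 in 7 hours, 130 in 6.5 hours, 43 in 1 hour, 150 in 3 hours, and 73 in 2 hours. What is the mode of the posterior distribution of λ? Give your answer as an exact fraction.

1222/67

Total count: 77 + 108 + 130 + 43 + 150 + 73 = 581.
Total exposure: 5 + 7 + 6.5 + 1 + 3 + 2 = 24.5 hours.
Gamma(α, β) with Poisson data over total exposure Σt gives posterior Gamma(α+Σx, β+Σt) = Gamma(612, 67/2).
Posterior mode = (α'−1)/β' = 611/(67/2) = 1222/67.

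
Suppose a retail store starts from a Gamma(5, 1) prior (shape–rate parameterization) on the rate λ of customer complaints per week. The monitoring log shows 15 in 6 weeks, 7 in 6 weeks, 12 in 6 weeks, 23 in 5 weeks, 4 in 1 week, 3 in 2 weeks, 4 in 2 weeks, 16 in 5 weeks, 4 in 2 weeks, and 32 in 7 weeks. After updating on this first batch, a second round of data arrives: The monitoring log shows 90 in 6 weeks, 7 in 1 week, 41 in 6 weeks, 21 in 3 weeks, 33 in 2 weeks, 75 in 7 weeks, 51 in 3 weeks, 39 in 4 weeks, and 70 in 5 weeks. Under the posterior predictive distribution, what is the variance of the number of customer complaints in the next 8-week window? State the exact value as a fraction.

1518/25

Total count: 15 + 7 + 12 + 23 + 4 + 3 + 4 + 16 + 4 + 32 = 120.
Total exposure: 6 + 6 + 6 + 5 + 1 + 2 + 2 + 5 + 2 + 7 = 42 weeks.
After the first batch: Gamma(5 + 120, 1 + 42) = Gamma(125, 43).
Total count: 90 + 7 + 41 + 21 + 33 + 75 + 51 + 39 + 70 = 427.
Total exposure: 6 + 1 + 6 + 3 + 2 + 7 + 3 + 4 + 5 = 37 weeks.
After the second batch: Gamma(125 + 427, 43 + 37) = Gamma(552, 80).
The posterior predictive for a window of length T is Negative Binomial with variance T·α'·(β'+T)/β'² = 8·552·88/6400 = 1518/25.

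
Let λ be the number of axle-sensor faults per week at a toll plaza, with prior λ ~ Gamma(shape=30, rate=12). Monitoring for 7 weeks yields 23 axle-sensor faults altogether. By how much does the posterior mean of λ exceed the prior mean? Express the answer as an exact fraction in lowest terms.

11/38

Total count 23 over total exposure 7 weeks.
Gamma(α, β) with Poisson data over total exposure Σt gives posterior Gamma(α+Σx, β+Σt) = Gamma(53, 19).
Posterior mean = 53/19 = 53/19; prior mean = 30/12 = 5/2. Difference = 53/19 − 5/2 = 11/38.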